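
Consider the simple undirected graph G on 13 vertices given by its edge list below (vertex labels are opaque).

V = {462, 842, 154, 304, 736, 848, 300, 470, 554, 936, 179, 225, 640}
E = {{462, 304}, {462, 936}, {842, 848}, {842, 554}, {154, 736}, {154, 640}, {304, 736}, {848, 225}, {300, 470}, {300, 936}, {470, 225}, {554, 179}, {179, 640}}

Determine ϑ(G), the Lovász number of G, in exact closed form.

13*cos(pi/13)/(cos(pi/13) + 1)

Vertex 300 has 2 neighbors: 470, 936.
N(842) = {848, 554}, |N(842)| = 2.
Vertex 470 has 2 neighbors: 300, 225.
N(640) = {154, 179}, |N(640)| = 2.
Regular of degree 2 on 13 vertices: the odd cycle C_{13}.
Distinct eigenvalues (to 3 d.p.): [2.0, 1.771, 1.136, 0.241, -0.709, -1.497, -1.942].
−13·(-2*cos(pi/13)) / ((2)−(-2*cos(pi/13))) = 13*cos(pi/13)/(cos(pi/13) + 1) = ϑ(G).
Numerically 6.40416856.
6 ≤ 13*cos(pi/13)/(cos(pi/13) + 1) ≤ 7: both strict.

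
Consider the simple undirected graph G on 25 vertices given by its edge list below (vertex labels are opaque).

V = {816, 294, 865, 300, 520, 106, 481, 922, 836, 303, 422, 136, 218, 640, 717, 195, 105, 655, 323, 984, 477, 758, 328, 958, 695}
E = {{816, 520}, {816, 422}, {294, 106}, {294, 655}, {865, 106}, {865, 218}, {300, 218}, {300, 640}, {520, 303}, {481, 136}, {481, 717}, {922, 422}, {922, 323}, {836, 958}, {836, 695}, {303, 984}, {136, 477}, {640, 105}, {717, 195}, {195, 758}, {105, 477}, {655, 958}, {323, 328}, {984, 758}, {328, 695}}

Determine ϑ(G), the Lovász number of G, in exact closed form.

25*cos(pi/25)/(cos(pi/25) + 1)

Vertex 477 has 2 neighbors: 136, 105.
Vertex 958 has 2 neighbors: 836, 655.
Vertex 303 has 2 neighbors: 520, 984.
N(300) = {218, 640}, |N(300)| = 2.
25-vertex 2-regular graph: the odd cycle C_{25}.
Distinct eigenvalues (to 4 d.p.): [2.0, 1.9372, 1.7526, 1.4579, 1.0717, 0.618, 0.1256, -0.3748, -0.8516, -1.2748, -1.618, -1.8596, -1.9842].
Lovász: ϑ = −25(-2*cos(pi/25))/(2+-(-1)*2*cos(pi/25)) = 25*cos(pi/25)/(cos(pi/25) + 1).
= 12.45052181… (decimal).
Check 12 ≤ 25*cos(pi/25)/(cos(pi/25) + 1) ≤ 13: both strict.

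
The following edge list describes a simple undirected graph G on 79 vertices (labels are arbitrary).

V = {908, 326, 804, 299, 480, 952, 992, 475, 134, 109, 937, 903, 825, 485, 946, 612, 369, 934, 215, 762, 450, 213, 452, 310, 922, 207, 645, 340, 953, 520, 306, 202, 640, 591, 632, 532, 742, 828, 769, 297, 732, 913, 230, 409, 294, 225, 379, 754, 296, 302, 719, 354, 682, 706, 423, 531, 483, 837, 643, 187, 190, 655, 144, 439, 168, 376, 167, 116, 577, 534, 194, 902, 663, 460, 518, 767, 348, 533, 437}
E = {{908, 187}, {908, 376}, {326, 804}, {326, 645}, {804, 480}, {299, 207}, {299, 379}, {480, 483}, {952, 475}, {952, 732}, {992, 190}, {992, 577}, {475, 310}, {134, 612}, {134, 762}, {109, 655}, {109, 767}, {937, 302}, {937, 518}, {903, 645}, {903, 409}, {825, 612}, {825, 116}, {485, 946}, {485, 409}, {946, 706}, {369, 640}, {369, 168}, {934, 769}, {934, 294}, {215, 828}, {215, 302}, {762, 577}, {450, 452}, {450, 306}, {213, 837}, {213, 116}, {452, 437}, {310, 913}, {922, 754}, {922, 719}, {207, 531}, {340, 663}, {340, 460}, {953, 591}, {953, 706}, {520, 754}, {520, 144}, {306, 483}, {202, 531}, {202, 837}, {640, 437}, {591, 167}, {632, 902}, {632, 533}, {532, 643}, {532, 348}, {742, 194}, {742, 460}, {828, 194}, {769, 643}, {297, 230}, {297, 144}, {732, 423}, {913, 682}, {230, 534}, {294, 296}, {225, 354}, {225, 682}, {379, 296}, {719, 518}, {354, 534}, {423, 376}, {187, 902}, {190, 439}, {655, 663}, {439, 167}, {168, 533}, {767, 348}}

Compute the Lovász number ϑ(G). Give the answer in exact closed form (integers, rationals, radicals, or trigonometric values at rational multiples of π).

79*cos(pi/79)/(cos(pi/79) + 1)

N(369) = {640, 168}, |N(369)| = 2.
Vertex 302 has 2 neighbors: 937, 215.
deg(168) = 2; N(168) = {369, 533}.
N(534) = {230, 354}, |N(534)| = 2.
G on 79 vertices is 2-regular; the odd cycle C_{79}.
The 40 distinct eigenvalues: [2.0, 1.99368, 1.97475, 1.94334, 1.89964, 1.84393, 1.77657, 1.69797, 1.60863, 1.50913, 1.40008, 1.28219, 1.15618, 1.02287, 0.88309, 0.73773, 0.5877, 0.43396, 0.27747, 0.11923, -0.03976, -0.19851, -0.356, -0.51123, -0.66324, -0.81105, -0.95374, -1.09039, -1.22015, -1.3422, -1.45576, -1.56011, -1.65461, -1.73864, -1.81168, -1.87327, -1.92301, -1.96059, -1.98578, -1.99842].
With N=79: ϑ(G) = 79·(-(-1)*2*cos(pi/79))/(2−(-2*cos(pi/79))) = 79*cos(pi/79)/(cos(pi/79) + 1).
Numerically 39.48437942.
39 ≤ 79*cos(pi/79)/(cos(pi/79) + 1) ≤ 40: both strict.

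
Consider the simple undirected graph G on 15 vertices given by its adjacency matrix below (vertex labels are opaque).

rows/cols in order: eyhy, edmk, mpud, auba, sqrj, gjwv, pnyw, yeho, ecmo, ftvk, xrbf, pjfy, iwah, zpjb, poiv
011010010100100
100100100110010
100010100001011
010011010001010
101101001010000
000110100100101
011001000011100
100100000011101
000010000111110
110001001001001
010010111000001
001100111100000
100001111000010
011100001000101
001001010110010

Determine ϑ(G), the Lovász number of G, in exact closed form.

5

Vertex xrbf has 6 neighbors: edmk, sqrj, pnyw, yeho, ecmo, poiv.
N(eyhy) = {edmk, mpud, sqrj, yeho, ftvk, iwah}, |N(eyhy)| = 6.
deg(zpjb) = 6; N(zpjb) = {edmk, mpud, auba, ecmo, iwah, poiv}.
deg(sqrj) = 6; N(sqrj) = {eyhy, mpud, auba, gjwv, ecmo, xrbf}.
deg(v) = 6 for all v (|V|=15); Kneser-type, 2-subsets of [6].
The 3 distinct eigenvalues: [6.0, 1.0, -3.0].
Lovász: ϑ = −15(-3)/(6+-1*(-3)) = 5.
Numerically 5.0000000.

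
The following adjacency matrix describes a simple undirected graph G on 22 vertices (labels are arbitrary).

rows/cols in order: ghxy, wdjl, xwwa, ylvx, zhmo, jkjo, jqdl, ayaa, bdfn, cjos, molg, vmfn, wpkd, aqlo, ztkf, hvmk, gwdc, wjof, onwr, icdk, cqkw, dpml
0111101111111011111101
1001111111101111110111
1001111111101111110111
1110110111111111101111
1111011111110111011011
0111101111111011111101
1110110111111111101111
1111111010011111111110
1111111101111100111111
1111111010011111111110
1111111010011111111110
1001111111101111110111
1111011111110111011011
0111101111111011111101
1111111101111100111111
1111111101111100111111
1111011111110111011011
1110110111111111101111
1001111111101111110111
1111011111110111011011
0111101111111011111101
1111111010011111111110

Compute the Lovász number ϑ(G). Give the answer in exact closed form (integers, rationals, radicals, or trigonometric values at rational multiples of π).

4

N(xwwa) = {ghxy, ylvx, zhmo, jkjo, jqdl, ayaa, bdfn, cjos, molg, wpkd, aqlo, ztkf, hvmk, gwdc, wjof, icdk, cqkw, dpml}, |N(xwwa)| = 18.
N(ztkf) = {ghxy, wdjl, xwwa, ylvx, zhmo, jkjo, jqdl, ayaa, cjos, molg, vmfn, wpkd, aqlo, gwdc, wjof, onwr, icdk, cqkw, dpml}, |N(ztkf)| = 19.
N(onwr) = {ghxy, ylvx, zhmo, jkjo, jqdl, ayaa, bdfn, cjos, molg, wpkd, aqlo, ztkf, hvmk, gwdc, wjof, icdk, cqkw, dpml}, |N(onwr)| = 18.
deg(gwdc) = 18; N(gwdc) = {ghxy, wdjl, xwwa, ylvx, jkjo, jqdl, ayaa, bdfn, cjos, molg, vmfn, aqlo, ztkf, hvmk, wjof, onwr, cqkw, dpml}.
Complete 6-partite, parts [4, 4, 4, 4, 3, 3]: perfect, ϑ = α = 4.
ϑ(G) ≈ 4.00000000.
Lovász sandwich 4 ≤ 4 ≤ 4: collapsed.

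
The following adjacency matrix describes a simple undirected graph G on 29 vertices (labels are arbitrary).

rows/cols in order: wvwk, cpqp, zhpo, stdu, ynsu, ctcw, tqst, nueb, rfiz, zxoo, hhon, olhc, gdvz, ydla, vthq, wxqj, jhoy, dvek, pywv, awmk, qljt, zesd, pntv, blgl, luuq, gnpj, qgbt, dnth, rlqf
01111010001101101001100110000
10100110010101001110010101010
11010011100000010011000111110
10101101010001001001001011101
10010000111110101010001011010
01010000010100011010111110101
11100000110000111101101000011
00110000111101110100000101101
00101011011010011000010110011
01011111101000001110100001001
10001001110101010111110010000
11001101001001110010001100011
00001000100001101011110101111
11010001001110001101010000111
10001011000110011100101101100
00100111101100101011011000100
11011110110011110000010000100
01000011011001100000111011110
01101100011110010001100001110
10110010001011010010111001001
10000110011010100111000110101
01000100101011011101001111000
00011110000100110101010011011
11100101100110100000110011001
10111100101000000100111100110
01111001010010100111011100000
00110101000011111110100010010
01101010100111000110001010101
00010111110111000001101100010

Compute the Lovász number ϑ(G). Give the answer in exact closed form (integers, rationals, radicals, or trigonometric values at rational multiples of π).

Vertex vthq has 14 neighbors: wvwk, ynsu, tqst, nueb, olhc, gdvz, wxqj, jhoy, dvek, qljt, pntv, blgl, gnpj, qgbt.
N(zxoo) = {cpqp, stdu, ynsu, ctcw, tqst, nueb, rfiz, hhon, jhoy, dvek, pywv, qljt, gnpj, rlqf}, |N(zxoo)| = 14.
N(jhoy) = {wvwk, cpqp, stdu, ynsu, ctcw, tqst, rfiz, zxoo, gdvz, ydla, vthq, wxqj, zesd, qgbt}, |N(jhoy)| = 14.
N(nueb) = {zhpo, stdu, rfiz, zxoo, hhon, olhc, ydla, vthq, wxqj, dvek, blgl, gnpj, qgbt, rlqf}, |N(nueb)| = 14.
14-regular, N=29; SR(29,14,6,7) — a Paley graph.
Distinct eigenvalues (to 4 d.p.): [14.0, 2.1926, -3.1926].
ϑ = −N·λ_min/(λ_max−λ_min) = −29·(-sqrt(29)/2 - 1/2)/(14−(-sqrt(29)/2 - 1/2)) = sqrt(29).
≈ 5.385164807 (to 9 d.p.).

sqrt(29)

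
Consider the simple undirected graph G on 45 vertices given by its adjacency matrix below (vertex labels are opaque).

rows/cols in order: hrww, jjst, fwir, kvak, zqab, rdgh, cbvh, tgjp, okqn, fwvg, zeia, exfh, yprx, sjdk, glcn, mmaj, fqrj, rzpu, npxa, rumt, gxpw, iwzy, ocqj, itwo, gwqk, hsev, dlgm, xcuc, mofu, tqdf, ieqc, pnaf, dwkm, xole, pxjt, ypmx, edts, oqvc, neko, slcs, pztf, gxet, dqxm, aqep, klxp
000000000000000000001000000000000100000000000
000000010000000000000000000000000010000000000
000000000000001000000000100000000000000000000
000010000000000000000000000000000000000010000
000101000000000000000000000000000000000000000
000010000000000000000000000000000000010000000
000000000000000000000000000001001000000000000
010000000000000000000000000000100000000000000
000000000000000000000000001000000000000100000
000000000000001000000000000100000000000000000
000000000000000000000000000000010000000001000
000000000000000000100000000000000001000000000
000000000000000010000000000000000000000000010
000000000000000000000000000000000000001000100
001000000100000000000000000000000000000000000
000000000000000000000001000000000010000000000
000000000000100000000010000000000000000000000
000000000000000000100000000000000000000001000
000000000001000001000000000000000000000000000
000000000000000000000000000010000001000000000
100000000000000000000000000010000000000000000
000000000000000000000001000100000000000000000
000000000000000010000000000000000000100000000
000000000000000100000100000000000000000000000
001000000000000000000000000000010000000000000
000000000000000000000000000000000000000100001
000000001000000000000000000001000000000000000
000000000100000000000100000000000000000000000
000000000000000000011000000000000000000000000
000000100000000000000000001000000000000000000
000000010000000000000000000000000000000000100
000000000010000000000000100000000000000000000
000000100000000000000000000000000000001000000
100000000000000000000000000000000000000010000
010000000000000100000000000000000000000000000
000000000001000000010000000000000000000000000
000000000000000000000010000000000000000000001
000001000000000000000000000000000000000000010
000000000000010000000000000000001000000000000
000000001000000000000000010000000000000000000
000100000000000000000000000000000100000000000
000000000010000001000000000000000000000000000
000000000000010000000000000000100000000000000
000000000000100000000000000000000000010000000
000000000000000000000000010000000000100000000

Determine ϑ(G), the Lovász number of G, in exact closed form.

N(hsev) = {slcs, klxp}, |N(hsev)| = 2.
N(aqep) = {yprx, oqvc}, |N(aqep)| = 2.
deg(glcn) = 2; N(glcn) = {fwir, fwvg}.
deg(klxp) = 2; N(klxp) = {hsev, edts}.
G on 45 vertices is 2-regular; a single 45-cycle (edge-transitive).
Distinct eigenvalues (to 6 d.p.): [2.0, 1.980536, 1.922523, 1.827091, 1.696096, 1.532089, 1.338261, 1.118386, 0.876742, 0.618034, 0.347296, 0.069799, -0.209057, -0.483844, -0.749213, -1.0, -1.231323, -1.43868, -1.618034, -1.765895, -1.879385, -1.956295, -1.995128].
λ_max=2, λ_min=-2*cos(pi/45); ϑ = −45·λ_min/(λ_max−λ_min) = 45*cos(pi/45)/(cos(pi/45) + 1).
= 22.4725621… (decimal).
Lovász sandwich 22 ≤ 45*cos(pi/45)/(cos(pi/45) + 1) ≤ 23: both strict.

45*cos(pi/45)/(cos(pi/45) + 1)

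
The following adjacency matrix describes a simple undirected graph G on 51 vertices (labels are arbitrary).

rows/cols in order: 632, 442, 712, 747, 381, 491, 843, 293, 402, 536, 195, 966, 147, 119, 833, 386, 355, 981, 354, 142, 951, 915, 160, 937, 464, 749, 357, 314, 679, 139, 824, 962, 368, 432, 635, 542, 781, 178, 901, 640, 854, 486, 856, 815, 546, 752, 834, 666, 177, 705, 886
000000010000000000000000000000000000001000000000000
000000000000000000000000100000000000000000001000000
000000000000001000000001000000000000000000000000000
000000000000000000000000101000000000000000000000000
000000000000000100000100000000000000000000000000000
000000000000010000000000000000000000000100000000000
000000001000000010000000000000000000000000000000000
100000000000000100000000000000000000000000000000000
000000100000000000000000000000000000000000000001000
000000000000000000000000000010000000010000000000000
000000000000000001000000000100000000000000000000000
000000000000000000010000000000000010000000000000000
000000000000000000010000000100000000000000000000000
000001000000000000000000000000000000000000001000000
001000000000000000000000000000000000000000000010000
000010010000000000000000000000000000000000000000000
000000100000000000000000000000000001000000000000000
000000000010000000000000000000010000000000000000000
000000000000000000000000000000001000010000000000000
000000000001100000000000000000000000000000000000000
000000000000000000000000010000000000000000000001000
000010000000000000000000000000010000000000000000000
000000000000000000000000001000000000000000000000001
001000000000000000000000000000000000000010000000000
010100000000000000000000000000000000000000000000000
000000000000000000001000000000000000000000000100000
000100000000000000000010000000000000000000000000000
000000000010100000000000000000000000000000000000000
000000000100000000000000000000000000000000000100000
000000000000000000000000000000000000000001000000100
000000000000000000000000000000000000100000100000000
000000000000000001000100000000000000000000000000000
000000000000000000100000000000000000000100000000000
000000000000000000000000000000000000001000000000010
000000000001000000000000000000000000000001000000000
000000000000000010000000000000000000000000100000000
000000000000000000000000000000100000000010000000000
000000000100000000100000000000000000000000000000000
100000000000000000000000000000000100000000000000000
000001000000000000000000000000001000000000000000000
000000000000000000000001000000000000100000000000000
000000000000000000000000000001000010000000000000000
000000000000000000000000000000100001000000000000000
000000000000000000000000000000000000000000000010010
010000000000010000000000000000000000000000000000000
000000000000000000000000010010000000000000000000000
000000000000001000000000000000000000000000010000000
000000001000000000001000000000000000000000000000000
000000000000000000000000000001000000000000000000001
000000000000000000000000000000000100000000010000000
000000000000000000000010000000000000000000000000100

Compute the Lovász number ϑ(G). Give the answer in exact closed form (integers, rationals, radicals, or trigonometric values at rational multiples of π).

N(886) = {160, 177}, |N(886)| = 2.
N(546) = {442, 119}, |N(546)| = 2.
Vertex 293 has 2 neighbors: 632, 386.
deg(981) = 2; N(981) = {195, 962}.
G on 51 vertices is 2-regular; connected 2-regular on 51 ⇒ C_{51}.
The 26 distinct eigenvalues: [2.0, 1.985, 1.94, 1.865, 1.762, 1.632, 1.478, 1.301, 1.105, 0.891, 0.665, 0.428, 0.185, -0.062, -0.307, -0.547, -0.78, -1.0, -1.205, -1.392, -1.558, -1.7, -1.817, -1.906, -1.966, -1.996].
ϑ = −N·λ_min/(λ_max−λ_min) = −51·(-2*cos(pi/51))/(2−(-2*cos(pi/51))) = 51*cos(pi/51)/(cos(pi/51) + 1).
Numerically 25.475794.
Sandwich: α(G)=25 ≤ ϑ(G)=51*cos(pi/51)/(cos(pi/51) + 1) ≤ χ(Ḡ)=26 (both strict).

51*cos(pi/51)/(cos(pi/51) + 1)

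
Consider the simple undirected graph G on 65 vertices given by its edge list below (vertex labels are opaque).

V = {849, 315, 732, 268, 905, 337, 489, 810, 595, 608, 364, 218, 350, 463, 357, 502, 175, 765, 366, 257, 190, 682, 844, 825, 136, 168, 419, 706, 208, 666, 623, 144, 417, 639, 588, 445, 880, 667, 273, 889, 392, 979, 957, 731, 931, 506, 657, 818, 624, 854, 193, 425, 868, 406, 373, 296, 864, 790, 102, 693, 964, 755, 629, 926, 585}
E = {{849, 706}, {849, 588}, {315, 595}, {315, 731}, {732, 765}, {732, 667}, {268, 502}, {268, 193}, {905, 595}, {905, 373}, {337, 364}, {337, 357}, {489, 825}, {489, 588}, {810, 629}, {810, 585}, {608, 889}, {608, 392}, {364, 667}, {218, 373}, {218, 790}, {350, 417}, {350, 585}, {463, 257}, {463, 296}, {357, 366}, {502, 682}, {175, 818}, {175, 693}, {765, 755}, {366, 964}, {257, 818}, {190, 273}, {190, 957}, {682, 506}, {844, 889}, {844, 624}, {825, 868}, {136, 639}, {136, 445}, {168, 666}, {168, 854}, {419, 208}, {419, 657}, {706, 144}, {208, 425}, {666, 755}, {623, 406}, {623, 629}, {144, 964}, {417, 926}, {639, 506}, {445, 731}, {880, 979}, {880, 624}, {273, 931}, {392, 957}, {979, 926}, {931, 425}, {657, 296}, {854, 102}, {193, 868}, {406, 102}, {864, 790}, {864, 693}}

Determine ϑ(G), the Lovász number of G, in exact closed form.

N(667) = {732, 364}, |N(667)| = 2.
deg(682) = 2; N(682) = {502, 506}.
N(218) = {373, 790}, |N(218)| = 2.
N(666) = {168, 755}, |N(666)| = 2.
deg(v) = 2 for all v (|V|=65); this is C_{65}, the 65-cycle.
Distinct eigenvalues (to 6 d.p.): [2.0, 1.990663, 1.96274, 1.916492, 1.852349, 1.770912, 1.67294, 1.559349, 1.431198, 1.289684, 1.136129, 0.971967, 0.798729, 0.618034, 0.431568, 0.241073, 0.048327, -0.14487, -0.336714, -0.525415, -0.70921, -0.886383, -1.05528, -1.214325, -1.362032, -1.497021, -1.618034, -1.723939, -1.813749, -1.886624, -1.941884, -1.979013, -1.997664].
λ_max=2, λ_min=-2*cos(pi/65); ϑ = −65·λ_min/(λ_max−λ_min) = 65*cos(pi/65)/(cos(pi/65) + 1).
ϑ(G) ≈ 32.481012600.
Lovász sandwich 32 ≤ 65*cos(pi/65)/(cos(pi/65) + 1) ≤ 33: both strict.

65*cos(pi/65)/(cos(pi/65) + 1)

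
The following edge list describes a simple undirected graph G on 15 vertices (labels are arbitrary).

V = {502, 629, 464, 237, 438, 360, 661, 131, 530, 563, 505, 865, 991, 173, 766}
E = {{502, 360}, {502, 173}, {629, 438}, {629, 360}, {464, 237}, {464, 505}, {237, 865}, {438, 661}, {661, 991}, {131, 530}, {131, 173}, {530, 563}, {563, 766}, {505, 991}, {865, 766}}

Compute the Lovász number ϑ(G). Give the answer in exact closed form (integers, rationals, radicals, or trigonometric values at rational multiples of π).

N(629) = {438, 360}, |N(629)| = 2.
N(438) = {629, 661}, |N(438)| = 2.
deg(502) = 2; N(502) = {360, 173}.
Vertex 173 has 2 neighbors: 502, 131.
deg(v) = 2 for all v (|V|=15); connected 2-regular on 15 ⇒ C_{15}.
spec(A) ≈ [2.0, 1.82709, 1.33826, 0.61803, -0.20906, -1.0, -1.61803, -1.9563] (distinct, 5 d.p.).
Lovász: ϑ = −15(-2*cos(pi/15))/(2+-(-1)*2*cos(pi/15)) = 15*cos(pi/15)/(cos(pi/15) + 1).
Numerically 7.4171482.
α=7, χ(Ḡ)=8; ϑ=15*cos(pi/15)/(cos(pi/15) + 1) lies between (both strict).

15*cos(pi/15)/(cos(pi/15) + 1)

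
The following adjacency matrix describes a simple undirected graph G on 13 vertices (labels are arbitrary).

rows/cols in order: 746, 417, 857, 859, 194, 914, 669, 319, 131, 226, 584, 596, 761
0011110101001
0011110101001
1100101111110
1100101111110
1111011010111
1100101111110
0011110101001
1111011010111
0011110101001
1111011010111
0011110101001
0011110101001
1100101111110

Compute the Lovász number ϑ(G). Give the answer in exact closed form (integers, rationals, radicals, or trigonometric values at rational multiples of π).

6

deg(596) = 7; N(596) = {857, 859, 194, 914, 319, 226, 761}.
deg(131) = 7; N(131) = {857, 859, 194, 914, 319, 226, 761}.
N(417) = {857, 859, 194, 914, 319, 226, 761}, |N(417)| = 7.
deg(746) = 7; N(746) = {857, 859, 194, 914, 319, 226, 761}.
G = K_{6,4,3}: α = 6 = χ(Ḡ), so ϑ = 6.
= 6.000000000… (decimal).
Lovász sandwich 6 ≤ 6 ≤ 6: collapsed.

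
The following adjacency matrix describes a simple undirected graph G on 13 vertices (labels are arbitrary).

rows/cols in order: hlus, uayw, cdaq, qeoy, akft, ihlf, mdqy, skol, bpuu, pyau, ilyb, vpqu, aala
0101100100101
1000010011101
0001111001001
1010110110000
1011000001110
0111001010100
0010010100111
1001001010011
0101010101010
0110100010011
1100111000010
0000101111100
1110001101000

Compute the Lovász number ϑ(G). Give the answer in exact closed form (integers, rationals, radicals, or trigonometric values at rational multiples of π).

N(cdaq) = {qeoy, akft, ihlf, mdqy, pyau, aala}, |N(cdaq)| = 6.
Vertex uayw has 6 neighbors: hlus, ihlf, bpuu, pyau, ilyb, aala.
N(akft) = {hlus, cdaq, qeoy, pyau, ilyb, vpqu}, |N(akft)| = 6.
deg(mdqy) = 6; N(mdqy) = {cdaq, ihlf, skol, ilyb, vpqu, aala}.
Regular of degree 6 on 13 vertices: SR(13,6,2,3) — a Paley graph.
Distinct eigenvalues (to 4 d.p.): [6.0, 1.3028, -2.3028].
Lovász: ϑ = −13(-sqrt(13)/2 - 1/2)/(6+-(-sqrt(13)/2 - 1/2)) = sqrt(13).
= 3.605551… (decimal).

sqrt(13)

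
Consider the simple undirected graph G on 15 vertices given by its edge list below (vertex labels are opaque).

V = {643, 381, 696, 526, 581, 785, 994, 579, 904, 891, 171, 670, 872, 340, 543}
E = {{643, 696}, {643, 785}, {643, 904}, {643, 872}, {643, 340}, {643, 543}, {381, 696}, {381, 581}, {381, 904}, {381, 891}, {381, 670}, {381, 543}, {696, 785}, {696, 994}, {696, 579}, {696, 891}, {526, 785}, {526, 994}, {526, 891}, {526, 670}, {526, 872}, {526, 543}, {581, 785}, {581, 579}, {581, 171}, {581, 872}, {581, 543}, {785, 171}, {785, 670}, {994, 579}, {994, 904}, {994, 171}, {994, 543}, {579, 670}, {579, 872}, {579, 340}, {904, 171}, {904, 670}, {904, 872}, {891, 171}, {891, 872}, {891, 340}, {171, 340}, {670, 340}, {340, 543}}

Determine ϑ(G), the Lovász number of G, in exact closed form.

N(872) = {643, 526, 581, 579, 904, 891}, |N(872)| = 6.
N(696) = {643, 381, 785, 994, 579, 891}, |N(696)| = 6.
Vertex 543 has 6 neighbors: 643, 381, 526, 581, 994, 340.
deg(670) = 6; N(670) = {381, 526, 785, 579, 904, 340}.
15-vertex 6-regular graph: Kneser-type, 2-subsets of [6].
Distinct eigenvalues (to 3 d.p.): [6.0, 1.0, -3.0].
Lovász: ϑ = −15(-3)/(6+-1*(-3)) = 5.
≈ 5.00000 (to 5 d.p.).

5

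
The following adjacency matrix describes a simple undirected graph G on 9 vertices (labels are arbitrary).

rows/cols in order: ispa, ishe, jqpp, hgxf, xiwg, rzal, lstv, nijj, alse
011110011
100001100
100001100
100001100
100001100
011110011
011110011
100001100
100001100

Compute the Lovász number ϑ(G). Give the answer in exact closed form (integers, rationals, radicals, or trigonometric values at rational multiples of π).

N(ispa) = {ishe, jqpp, hgxf, xiwg, nijj, alse}, |N(ispa)| = 6.
Vertex xiwg has 3 neighbors: ispa, rzal, lstv.
Vertex ishe has 3 neighbors: ispa, rzal, lstv.
N(rzal) = {ishe, jqpp, hgxf, xiwg, nijj, alse}, |N(rzal)| = 6.
Complete multipartite on [6, 3]: sandwich collapses at ϑ=6.
Numerically 6.000000000.
Lovász sandwich 6 ≤ 6 ≤ 6: collapsed.

6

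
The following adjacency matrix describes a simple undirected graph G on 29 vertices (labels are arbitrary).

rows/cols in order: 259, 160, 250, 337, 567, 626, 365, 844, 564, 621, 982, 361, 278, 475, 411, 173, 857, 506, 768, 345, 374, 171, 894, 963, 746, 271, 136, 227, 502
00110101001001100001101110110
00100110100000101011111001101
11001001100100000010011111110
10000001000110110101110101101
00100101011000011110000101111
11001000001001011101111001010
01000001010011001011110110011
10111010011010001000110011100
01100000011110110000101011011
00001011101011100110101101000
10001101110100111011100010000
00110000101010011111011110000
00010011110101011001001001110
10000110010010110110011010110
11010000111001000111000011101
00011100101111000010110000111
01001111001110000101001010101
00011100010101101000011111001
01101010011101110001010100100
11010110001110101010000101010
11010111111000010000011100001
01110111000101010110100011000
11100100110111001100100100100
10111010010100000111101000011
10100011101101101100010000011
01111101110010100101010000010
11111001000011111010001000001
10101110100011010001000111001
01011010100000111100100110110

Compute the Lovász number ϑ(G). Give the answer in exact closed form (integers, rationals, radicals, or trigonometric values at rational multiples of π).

sqrt(29)

Vertex 768 has 14 neighbors: 160, 250, 567, 365, 621, 982, 361, 475, 411, 173, 345, 171, 963, 136.
Vertex 567 has 14 neighbors: 250, 626, 844, 621, 982, 173, 857, 506, 768, 963, 271, 136, 227, 502.
N(173) = {337, 567, 626, 564, 982, 361, 278, 475, 768, 374, 171, 136, 227, 502}, |N(173)| = 14.
Vertex 621 has 14 neighbors: 567, 365, 844, 564, 982, 278, 475, 411, 506, 768, 374, 894, 963, 271.
Regular of degree 14 on 29 vertices: SR(29,14,6,7) — a Paley graph.
A has 3 distinct eigenvalues ≈ [14.0, 2.19258, -3.19258].
λ_max=14, λ_min=-sqrt(29)/2 - 1/2; ϑ = −29·λ_min/(λ_max−λ_min) = sqrt(29).
ϑ(G) ≈ 5.385164807.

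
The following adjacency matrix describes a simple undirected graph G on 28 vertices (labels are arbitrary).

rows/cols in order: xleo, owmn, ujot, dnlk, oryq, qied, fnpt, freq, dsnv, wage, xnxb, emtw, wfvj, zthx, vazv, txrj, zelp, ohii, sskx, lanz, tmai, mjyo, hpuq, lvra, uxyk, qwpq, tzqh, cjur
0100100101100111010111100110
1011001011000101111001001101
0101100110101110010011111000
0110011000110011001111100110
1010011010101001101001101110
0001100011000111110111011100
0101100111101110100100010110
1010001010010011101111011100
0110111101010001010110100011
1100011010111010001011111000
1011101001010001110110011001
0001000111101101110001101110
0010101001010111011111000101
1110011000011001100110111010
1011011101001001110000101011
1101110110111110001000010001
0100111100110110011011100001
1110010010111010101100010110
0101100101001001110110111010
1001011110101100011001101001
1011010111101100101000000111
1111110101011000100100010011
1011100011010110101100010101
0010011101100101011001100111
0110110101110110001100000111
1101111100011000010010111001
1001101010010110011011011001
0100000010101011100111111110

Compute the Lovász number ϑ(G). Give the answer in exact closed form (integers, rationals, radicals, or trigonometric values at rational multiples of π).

N(qwpq) = {xleo, owmn, dnlk, oryq, qied, fnpt, freq, emtw, wfvj, ohii, tmai, hpuq, lvra, uxyk, cjur}, |N(qwpq)| = 15.
deg(qied) = 15; N(qied) = {dnlk, oryq, dsnv, wage, zthx, vazv, txrj, zelp, ohii, lanz, tmai, mjyo, lvra, uxyk, qwpq}.
N(tmai) = {xleo, ujot, dnlk, qied, freq, dsnv, wage, xnxb, wfvj, zthx, zelp, sskx, qwpq, tzqh, cjur}, |N(tmai)| = 15.
N(zelp) = {owmn, oryq, qied, fnpt, freq, xnxb, emtw, zthx, vazv, ohii, sskx, tmai, mjyo, hpuq, cjur}, |N(zelp)| = 15.
28-vertex 15-regular graph: Kneser K(8,2) on C(8,2)=28 vertices.
A has 3 distinct eigenvalues ≈ [15.0, 1.0, -5.0].
Lovász (edge-transitive): ϑ = −28·(-5)/((15)−(-5)) = 7.
= 7.0000000… (decimal).

7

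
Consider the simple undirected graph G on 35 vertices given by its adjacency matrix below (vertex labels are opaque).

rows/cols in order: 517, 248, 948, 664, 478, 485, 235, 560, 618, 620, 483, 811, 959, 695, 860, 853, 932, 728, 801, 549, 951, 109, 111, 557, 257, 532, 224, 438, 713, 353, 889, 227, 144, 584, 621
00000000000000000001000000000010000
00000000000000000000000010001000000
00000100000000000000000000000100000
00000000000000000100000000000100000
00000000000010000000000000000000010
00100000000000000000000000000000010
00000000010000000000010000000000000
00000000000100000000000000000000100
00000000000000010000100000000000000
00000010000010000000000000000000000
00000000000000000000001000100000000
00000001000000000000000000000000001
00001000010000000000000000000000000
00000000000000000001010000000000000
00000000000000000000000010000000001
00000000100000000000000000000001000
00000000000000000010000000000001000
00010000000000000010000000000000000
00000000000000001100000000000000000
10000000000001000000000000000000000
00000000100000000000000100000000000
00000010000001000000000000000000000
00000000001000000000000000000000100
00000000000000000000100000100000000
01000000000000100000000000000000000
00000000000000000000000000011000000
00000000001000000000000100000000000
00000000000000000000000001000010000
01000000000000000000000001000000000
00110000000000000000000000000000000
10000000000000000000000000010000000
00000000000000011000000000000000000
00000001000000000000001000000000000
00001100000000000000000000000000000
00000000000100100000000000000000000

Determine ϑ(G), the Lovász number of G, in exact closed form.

35*cos(pi/35)/(cos(pi/35) + 1)

Vertex 478 has 2 neighbors: 959, 584.
Vertex 557 has 2 neighbors: 951, 224.
N(109) = {235, 695}, |N(109)| = 2.
N(959) = {478, 620}, |N(959)| = 2.
Regular of degree 2 on 35 vertices: connected 2-regular on 35 ⇒ C_{35}.
The 18 distinct eigenvalues: [2.0, 1.96786, 1.87247, 1.7169, 1.50614, 1.24698, 0.94774, 0.61803, 0.26847, -0.08973, -0.44504, -0.78605, -1.10179, -1.38213, -1.61803, -1.80194, -1.92793, -1.99195].
Lovász: ϑ = −35(-2*cos(pi/35))/(2+-(-1)*2*cos(pi/35)) = 35*cos(pi/35)/(cos(pi/35) + 1).
≈ 17.4647 (to 4 d.p.).
Check 17 ≤ 35*cos(pi/35)/(cos(pi/35) + 1) ≤ 18: both strict.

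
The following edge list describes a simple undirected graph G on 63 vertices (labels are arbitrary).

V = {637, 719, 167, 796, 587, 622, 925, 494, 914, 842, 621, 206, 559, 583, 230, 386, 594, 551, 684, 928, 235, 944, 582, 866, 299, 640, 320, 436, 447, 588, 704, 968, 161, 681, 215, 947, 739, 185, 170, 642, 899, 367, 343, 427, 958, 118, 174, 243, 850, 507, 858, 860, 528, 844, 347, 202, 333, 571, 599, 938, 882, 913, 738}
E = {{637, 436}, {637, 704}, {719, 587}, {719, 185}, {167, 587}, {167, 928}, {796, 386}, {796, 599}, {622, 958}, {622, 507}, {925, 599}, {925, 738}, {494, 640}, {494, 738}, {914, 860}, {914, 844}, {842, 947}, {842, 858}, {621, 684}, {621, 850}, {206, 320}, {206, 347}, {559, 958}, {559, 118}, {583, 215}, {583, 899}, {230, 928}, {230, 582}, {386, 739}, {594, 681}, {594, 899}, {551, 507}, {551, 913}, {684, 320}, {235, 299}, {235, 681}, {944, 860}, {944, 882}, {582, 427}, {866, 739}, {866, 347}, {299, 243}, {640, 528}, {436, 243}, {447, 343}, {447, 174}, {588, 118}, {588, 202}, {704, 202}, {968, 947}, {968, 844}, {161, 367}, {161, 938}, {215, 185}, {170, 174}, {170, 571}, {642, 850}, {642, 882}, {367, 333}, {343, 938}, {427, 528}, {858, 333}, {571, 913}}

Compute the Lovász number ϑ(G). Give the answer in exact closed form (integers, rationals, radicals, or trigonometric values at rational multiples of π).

Vertex 215 has 2 neighbors: 583, 185.
N(587) = {719, 167}, |N(587)| = 2.
Vertex 842 has 2 neighbors: 947, 858.
deg(494) = 2; N(494) = {640, 738}.
G on 63 vertices is 2-regular; connected 2-regular on 63 ⇒ C_{63}.
Distinct eigenvalues (to 3 d.p.): [2.0, 1.99, 1.96, 1.911, 1.843, 1.756, 1.652, 1.532, 1.396, 1.247, 1.085, 0.912, 0.731, 0.542, 0.347, 0.149, -0.05, -0.249, -0.445, -0.637, -0.823, -1.0, -1.167, -1.323, -1.466, -1.594, -1.707, -1.802, -1.879, -1.938, -1.978, -1.998].
Lovász (edge-transitive): ϑ = −63·(-2*cos(pi/63))/((2)−(-2*cos(pi/63))) = 63*cos(pi/63)/(cos(pi/63) + 1).
= 31.4804… (decimal).
Sandwich: α(G)=31 ≤ ϑ(G)=63*cos(pi/63)/(cos(pi/63) + 1) ≤ χ(Ḡ)=32 (both strict).

63*cos(pi/63)/(cos(pi/63) + 1)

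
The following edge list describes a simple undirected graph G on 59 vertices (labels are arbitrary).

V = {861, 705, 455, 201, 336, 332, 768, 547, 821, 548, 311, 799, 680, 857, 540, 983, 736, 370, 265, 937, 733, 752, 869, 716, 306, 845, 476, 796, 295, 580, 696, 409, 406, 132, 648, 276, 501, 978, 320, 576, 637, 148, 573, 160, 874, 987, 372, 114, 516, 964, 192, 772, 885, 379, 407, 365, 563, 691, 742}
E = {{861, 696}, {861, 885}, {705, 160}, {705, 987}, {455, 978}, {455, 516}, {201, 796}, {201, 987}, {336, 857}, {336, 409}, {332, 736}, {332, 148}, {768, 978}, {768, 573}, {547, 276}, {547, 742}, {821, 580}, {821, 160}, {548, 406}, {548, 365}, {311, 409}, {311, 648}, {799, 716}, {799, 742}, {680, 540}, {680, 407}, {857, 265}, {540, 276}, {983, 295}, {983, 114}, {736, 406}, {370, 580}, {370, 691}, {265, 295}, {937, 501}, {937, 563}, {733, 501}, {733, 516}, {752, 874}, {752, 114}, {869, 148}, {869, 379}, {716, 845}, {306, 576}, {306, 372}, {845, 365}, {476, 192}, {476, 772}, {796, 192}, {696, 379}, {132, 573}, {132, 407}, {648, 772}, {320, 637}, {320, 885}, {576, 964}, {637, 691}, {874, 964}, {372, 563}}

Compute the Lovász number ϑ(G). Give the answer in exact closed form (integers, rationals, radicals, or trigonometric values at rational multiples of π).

59*cos(pi/59)/(cos(pi/59) + 1)

N(573) = {768, 132}, |N(573)| = 2.
deg(265) = 2; N(265) = {857, 295}.
deg(648) = 2; N(648) = {311, 772}.
deg(580) = 2; N(580) = {821, 370}.
Regular of degree 2 on 59 vertices: connected 2-regular on 59 ⇒ C_{59}.
Distinct eigenvalues (to 3 d.p.): [2.0, 1.989, 1.955, 1.899, 1.821, 1.723, 1.605, 1.47, 1.317, 1.15, 0.969, 0.778, 0.577, 0.371, 0.16, -0.053, -0.265, -0.475, -0.678, -0.875, -1.061, -1.235, -1.395, -1.54, -1.667, -1.775, -1.863, -1.93, -1.975, -1.997].
ϑ = −N·λ_min/(λ_max−λ_min) = −59·(-2*cos(pi/59))/(2−(-2*cos(pi/59))) = 59*cos(pi/59)/(cos(pi/59) + 1).
≈ 29.479080 (to 6 d.p.).
Sandwich: α(G)=29 ≤ ϑ(G)=59*cos(pi/59)/(cos(pi/59) + 1) ≤ χ(Ḡ)=30 (both strict).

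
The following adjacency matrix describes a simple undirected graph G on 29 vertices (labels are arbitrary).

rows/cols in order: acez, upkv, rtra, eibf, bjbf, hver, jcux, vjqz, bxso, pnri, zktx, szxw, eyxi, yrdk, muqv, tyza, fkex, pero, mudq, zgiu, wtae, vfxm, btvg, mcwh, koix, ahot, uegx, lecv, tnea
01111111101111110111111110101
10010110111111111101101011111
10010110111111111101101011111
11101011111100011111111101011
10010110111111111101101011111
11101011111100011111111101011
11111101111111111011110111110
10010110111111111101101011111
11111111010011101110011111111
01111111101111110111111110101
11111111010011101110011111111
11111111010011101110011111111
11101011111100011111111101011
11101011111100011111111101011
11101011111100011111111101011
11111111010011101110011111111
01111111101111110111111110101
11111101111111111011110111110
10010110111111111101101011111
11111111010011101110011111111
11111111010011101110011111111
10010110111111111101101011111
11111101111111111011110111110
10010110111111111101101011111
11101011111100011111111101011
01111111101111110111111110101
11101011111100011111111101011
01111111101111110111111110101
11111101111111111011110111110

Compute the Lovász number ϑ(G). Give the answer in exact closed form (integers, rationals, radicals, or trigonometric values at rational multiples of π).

Vertex tnea has 25 neighbors: acez, upkv, rtra, eibf, bjbf, hver, vjqz, bxso, pnri, zktx, szxw, eyxi, yrdk, muqv, tyza, fkex, mudq, zgiu, wtae, vfxm, mcwh, koix, ahot, uegx, lecv.
deg(zktx) = 23; N(zktx) = {acez, upkv, rtra, eibf, bjbf, hver, jcux, vjqz, pnri, eyxi, yrdk, muqv, fkex, pero, mudq, vfxm, btvg, mcwh, koix, ahot, uegx, lecv, tnea}.
Vertex eibf has 22 neighbors: acez, upkv, rtra, bjbf, jcux, vjqz, bxso, pnri, zktx, szxw, tyza, fkex, pero, mudq, zgiu, wtae, vfxm, btvg, mcwh, ahot, lecv, tnea.
Vertex jcux has 25 neighbors: acez, upkv, rtra, eibf, bjbf, hver, vjqz, bxso, pnri, zktx, szxw, eyxi, yrdk, muqv, tyza, fkex, mudq, zgiu, wtae, vfxm, mcwh, koix, ahot, uegx, lecv.
G = K_{7,7,6,5,4}: α = 7 = χ(Ḡ), so ϑ = 7.
Numerically 7.00000000.
Check 7 ≤ 7 ≤ 7: collapsed.

7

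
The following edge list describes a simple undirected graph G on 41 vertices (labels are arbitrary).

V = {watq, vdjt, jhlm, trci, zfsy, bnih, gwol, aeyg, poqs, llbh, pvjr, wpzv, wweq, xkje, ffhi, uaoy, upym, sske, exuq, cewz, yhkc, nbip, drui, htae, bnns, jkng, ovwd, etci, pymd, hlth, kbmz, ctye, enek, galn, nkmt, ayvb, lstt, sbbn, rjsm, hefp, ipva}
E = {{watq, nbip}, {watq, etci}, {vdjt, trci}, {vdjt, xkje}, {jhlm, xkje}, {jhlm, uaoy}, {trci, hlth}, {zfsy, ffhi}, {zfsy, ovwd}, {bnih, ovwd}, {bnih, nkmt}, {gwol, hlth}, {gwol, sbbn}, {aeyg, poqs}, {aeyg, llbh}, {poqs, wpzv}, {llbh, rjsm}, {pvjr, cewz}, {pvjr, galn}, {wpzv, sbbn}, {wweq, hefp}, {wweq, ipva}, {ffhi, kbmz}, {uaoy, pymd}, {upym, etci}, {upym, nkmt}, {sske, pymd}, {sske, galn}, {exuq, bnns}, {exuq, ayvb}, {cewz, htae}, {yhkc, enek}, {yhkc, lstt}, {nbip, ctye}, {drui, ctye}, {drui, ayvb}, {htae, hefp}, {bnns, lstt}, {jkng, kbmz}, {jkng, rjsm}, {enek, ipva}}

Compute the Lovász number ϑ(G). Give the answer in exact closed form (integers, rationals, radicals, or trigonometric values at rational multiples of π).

41*cos(pi/41)/(cos(pi/41) + 1)

deg(drui) = 2; N(drui) = {ctye, ayvb}.
deg(ctye) = 2; N(ctye) = {nbip, drui}.
N(aeyg) = {poqs, llbh}, |N(aeyg)| = 2.
Vertex jhlm has 2 neighbors: xkje, uaoy.
2-regular, N=41; connected 2-regular on 41 ⇒ C_{41}.
spec(A) ≈ [2.0, 1.97656, 1.90679, 1.79233, 1.63586, 1.44104, 1.21245, 0.95544, 0.67603, 0.38078, 0.07661, -0.22937, -0.52996, -0.81814, -1.08714, -1.33065, -1.54298, -1.71914, -1.855, -1.94739, -1.99413] (distinct, 5 d.p.).
With N=41: ϑ(G) = 41·(-(-1)*2*cos(pi/41))/(2−(-2*cos(pi/41))) = 41*cos(pi/41)/(cos(pi/41) + 1).
ϑ(G) ≈ 20.4698803.
α=20, χ(Ḡ)=21; ϑ=41*cos(pi/41)/(cos(pi/41) + 1) lies between (both strict).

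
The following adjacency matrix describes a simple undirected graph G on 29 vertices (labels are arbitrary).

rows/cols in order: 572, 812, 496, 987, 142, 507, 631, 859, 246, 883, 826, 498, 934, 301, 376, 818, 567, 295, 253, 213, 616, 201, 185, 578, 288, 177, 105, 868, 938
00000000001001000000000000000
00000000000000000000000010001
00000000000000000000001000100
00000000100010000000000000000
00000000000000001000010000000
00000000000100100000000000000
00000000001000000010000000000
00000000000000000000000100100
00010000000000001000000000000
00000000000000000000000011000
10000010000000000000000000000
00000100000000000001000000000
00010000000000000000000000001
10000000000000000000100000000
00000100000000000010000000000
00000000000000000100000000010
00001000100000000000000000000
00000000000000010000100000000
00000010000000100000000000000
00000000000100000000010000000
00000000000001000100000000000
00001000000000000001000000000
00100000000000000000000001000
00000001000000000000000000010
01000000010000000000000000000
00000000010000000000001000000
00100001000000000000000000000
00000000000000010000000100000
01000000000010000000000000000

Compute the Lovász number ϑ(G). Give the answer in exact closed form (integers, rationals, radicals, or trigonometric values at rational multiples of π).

29*cos(pi/29)/(cos(pi/29) + 1)

deg(572) = 2; N(572) = {826, 301}.
deg(253) = 2; N(253) = {631, 376}.
N(578) = {859, 868}, |N(578)| = 2.
Vertex 938 has 2 neighbors: 812, 934.
2-regular, N=29; the odd cycle C_{29}.
Distinct eigenvalues (to 6 d.p.): [2.0, 1.953241, 1.815151, 1.592186, 1.294773, 0.936817, 0.535057, 0.108278, -0.323564, -0.740276, -1.122374, -1.451991, -1.713714, -1.895306, -1.988276].
With N=29: ϑ(G) = 29·(-(-1)*2*cos(pi/29))/(2−(-2*cos(pi/29))) = 29*cos(pi/29)/(cos(pi/29) + 1).
= 14.457375255… (decimal).
Lovász sandwich 14 ≤ 29*cos(pi/29)/(cos(pi/29) + 1) ≤ 15: both strict.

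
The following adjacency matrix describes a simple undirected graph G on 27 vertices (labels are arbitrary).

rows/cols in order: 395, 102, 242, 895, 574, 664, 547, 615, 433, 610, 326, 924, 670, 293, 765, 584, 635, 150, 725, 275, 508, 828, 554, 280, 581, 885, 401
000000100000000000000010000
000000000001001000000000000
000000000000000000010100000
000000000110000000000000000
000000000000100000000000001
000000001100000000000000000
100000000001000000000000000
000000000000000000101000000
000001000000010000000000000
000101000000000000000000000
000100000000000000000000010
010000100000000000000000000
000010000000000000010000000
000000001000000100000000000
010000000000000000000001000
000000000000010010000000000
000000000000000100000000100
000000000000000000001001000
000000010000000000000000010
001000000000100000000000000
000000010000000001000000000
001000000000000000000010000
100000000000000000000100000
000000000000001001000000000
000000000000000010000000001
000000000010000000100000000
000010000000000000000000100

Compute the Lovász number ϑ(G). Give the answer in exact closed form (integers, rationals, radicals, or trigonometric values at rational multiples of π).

deg(433) = 2; N(433) = {664, 293}.
deg(615) = 2; N(615) = {725, 508}.
deg(395) = 2; N(395) = {547, 554}.
Vertex 280 has 2 neighbors: 765, 150.
Every vertex has degree 2 (N=27); the odd cycle C_{27}.
The 14 distinct eigenvalues: [2.0, 1.94609, 1.787265, 1.532089, 1.194317, 0.79216, 0.347296, -0.11629, -0.573606, -1.0, -1.372483, -1.670976, -1.879385, -1.986477].
λ_max=2, λ_min=-2*cos(pi/27); ϑ = −27·λ_min/(λ_max−λ_min) = 27*cos(pi/27)/(cos(pi/27) + 1).
Numerically 13.454204087.
13 ≤ 27*cos(pi/27)/(cos(pi/27) + 1) ≤ 14: both strict.

27*cos(pi/27)/(cos(pi/27) + 1)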